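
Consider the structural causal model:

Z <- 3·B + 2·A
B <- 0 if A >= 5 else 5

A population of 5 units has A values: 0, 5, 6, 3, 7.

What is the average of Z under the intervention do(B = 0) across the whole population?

8.4

Under do(B=0), B's equation is replaced by B=0 for every unit. Per-unit Z: 0, 10, 12, 6, 14. Mean = 8.4.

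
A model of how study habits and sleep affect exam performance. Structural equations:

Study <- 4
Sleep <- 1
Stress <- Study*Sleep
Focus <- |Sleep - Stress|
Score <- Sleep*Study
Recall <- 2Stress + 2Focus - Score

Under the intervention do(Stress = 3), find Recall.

The intervention breaks the incoming arrows to Stress: Stress <- Study*Sleep no longer applies, and Stress = 3.
Focus = |Sleep - Stress|  [with Sleep=1, Stress=3]  = 2
Score = Sleep*Study  [with Sleep=1, Study=4]  = 4
Recall = 2Stress + 2Focus - Score  [with Stress=3, Focus=2, Score=4]  = 6

6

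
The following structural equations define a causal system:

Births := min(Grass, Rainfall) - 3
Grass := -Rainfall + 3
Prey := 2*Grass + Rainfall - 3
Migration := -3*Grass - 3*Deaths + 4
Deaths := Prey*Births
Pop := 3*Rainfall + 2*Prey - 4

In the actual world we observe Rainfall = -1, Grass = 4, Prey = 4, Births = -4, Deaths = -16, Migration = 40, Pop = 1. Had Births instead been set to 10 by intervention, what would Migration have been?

Under do(Births=10), the mechanism Births := min(Grass, Rainfall) - 3 is discarded; Births is fixed at 10.
Grass = -Rainfall + 3  [with Rainfall=-1]  = 4
Prey = 2*Grass + Rainfall - 3  [with Grass=4, Rainfall=-1]  = 4
Deaths = Prey*Births  [with Prey=4, Births=10]  = 40
Migration = -3*Grass - 3*Deaths + 4  [with Grass=4, Deaths=40]  = -128

-128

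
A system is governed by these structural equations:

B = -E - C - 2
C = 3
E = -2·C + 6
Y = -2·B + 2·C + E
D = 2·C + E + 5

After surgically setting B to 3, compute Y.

0

The intervention breaks the incoming arrows to B: B = -E - C - 2 no longer applies, and B = 3.
E = -2·C + 6  [with C=3]  = 0
Y = -2·B + 2·C + E  [with B=3, C=3, E=0]  = 0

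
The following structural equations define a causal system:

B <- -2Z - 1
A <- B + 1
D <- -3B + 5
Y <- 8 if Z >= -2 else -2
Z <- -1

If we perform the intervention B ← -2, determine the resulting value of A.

-1

Under do(B=-2), the mechanism B <- -2Z - 1 is discarded; B is fixed at -2.
A = B + 1  [with B=-2]  = -1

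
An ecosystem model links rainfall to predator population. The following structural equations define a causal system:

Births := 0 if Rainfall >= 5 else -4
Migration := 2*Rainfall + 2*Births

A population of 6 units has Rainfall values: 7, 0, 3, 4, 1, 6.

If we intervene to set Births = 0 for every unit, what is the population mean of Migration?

Under do(Births=0), Births's equation is replaced by Births=0 for every unit. Per-unit Migration: 14, 0, 6, 8, 2, 12. Mean = 7.

7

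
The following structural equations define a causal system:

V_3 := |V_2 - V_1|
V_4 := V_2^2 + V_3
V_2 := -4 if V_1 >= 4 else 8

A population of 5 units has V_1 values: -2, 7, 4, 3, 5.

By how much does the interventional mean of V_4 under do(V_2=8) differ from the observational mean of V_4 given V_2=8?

-2.9

Under do(V_2=8), V_2's equation is replaced by V_2=8 for every unit. Per-unit V_4: 74, 65, 68, 69, 67. Mean = 68.6.
Observing V_2=8 restricts to units where V_2's equation naturally yields 8: V_1 ∈ {-2, 3}. In that subpopulation V_4 = 74, 69, mean 71.5.
Difference = 68.6 − 71.5 = -2.9.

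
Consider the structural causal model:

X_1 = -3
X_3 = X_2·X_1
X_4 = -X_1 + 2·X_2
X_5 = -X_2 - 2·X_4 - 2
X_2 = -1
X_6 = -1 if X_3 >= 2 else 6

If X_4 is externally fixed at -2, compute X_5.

3

Intervening sets X_4 = -2 and removes its equation (X_4 = -X_1 + 2·X_2).
X_5 = -X_2 - 2·X_4 - 2  [with X_2=-1, X_4=-2]  = 3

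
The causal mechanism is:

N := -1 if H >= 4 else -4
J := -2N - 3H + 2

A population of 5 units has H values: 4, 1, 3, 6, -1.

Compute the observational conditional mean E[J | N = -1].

E[J|N=-1] averages over only the 2 units with N=-1 (H = 4, 6): J = -8, -14, mean -11.

-11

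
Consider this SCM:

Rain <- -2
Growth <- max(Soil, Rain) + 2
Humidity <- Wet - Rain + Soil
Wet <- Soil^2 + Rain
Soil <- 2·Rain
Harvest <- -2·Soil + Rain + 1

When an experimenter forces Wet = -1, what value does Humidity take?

do(Wet=-1) replaces the equation Wet <- Soil^2 + Rain with the constant Wet = -1.
Soil = 2·Rain  [with Rain=-2]  = -4
Humidity = Wet - Rain + Soil  [with Wet=-1, Rain=-2, Soil=-4]  = -3

-3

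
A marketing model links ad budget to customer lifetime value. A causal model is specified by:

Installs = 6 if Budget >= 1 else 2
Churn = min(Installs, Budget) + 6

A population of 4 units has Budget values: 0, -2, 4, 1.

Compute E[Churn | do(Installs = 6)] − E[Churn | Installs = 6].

The intervention sets Installs=6 in all 4 units regardless of Budget. Recomputing Churn per unit gives 6, 4, 10, 7; average 6.75.
Observing Installs=6 restricts to units where Installs's equation naturally yields 6: Budget ∈ {4, 1}. In that subpopulation Churn = 10, 7, mean 8.5.
Difference = 6.75 − 8.5 = -1.75.

-1.75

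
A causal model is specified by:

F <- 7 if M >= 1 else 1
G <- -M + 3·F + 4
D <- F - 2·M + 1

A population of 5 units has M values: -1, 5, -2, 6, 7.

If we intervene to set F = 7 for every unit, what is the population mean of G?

Every unit gets F=7 under the intervention. G values become 26, 20, 27, 19, 18; E[G|do(F=7)] = 22.

22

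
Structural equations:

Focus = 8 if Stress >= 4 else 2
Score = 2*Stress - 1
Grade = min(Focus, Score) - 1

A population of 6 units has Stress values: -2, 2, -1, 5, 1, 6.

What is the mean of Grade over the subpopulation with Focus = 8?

7

Observing Focus=8 restricts to units where Focus's equation naturally yields 8: Stress ∈ {5, 6}. In that subpopulation Grade = 7, 7, mean 7.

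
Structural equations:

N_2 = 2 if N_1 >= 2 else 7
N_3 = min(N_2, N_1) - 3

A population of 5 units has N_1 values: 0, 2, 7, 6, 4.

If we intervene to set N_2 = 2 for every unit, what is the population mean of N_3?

Every unit gets N_2=2 under the intervention. N_3 values become -3, -1, -1, -1, -1; E[N_3|do(N_2=2)] = -1.4.

-1.4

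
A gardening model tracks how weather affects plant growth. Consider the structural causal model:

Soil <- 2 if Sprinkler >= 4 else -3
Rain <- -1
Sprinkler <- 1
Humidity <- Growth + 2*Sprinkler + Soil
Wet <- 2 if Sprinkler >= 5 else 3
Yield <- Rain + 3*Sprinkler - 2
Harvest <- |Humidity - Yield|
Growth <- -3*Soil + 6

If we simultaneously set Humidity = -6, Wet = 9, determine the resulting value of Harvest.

6

Under do(Humidity = -6, Wet = 9), each intervened variable's structural equation is replaced by its fixed value.
Yield = Rain + 3*Sprinkler - 2  [with Rain=-1, Sprinkler=1]  = 0
Harvest = |Humidity - Yield|  [with Humidity=-6, Yield=0]  = 6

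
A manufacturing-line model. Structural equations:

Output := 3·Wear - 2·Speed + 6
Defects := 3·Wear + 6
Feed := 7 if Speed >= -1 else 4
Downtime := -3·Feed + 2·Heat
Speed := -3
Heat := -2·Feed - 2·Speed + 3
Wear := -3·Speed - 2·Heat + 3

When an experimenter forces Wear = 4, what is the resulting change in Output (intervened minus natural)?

Under do(Wear=4), the mechanism Wear := -3·Speed - 2·Heat + 3 is discarded; Wear is fixed at 4.
Output = 3·Wear - 2·Speed + 6  [with Wear=4, Speed=-3]  = 24
Without intervention: Feed = 7 if Speed >= -1 else 4  [with Speed=-3]  = 4; Heat = -2·Feed - 2·Speed + 3  [with Feed=4, Speed=-3]  = 1; Wear = -3·Speed - 2·Heat + 3  [with Speed=-3, Heat=1]  = 10; Output = 3·Wear - 2·Speed + 6  [with Wear=10, Speed=-3]  = 42.
Change = 24 − 42 = -18.

-18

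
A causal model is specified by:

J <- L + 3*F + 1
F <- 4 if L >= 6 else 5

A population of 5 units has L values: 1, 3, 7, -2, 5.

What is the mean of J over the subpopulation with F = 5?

17.75

Conditioning on F=5 selects the 4 unit(s) with L ∈ {1, 3, -2, 5}. Their J values: 17, 19, 14, 21. Mean = 17.75.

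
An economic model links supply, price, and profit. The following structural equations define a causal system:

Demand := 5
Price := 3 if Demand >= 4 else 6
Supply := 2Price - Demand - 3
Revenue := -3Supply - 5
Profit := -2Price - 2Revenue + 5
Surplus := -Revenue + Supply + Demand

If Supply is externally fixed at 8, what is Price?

3

Under do(Supply=8), the mechanism Supply := 2Price - Demand - 3 is discarded; Supply is fixed at 8.
Since Price is not a descendant of the intervened variable, it is unaffected.
Price = 3 if Demand >= 4 else 6  [with Demand=5]  = 3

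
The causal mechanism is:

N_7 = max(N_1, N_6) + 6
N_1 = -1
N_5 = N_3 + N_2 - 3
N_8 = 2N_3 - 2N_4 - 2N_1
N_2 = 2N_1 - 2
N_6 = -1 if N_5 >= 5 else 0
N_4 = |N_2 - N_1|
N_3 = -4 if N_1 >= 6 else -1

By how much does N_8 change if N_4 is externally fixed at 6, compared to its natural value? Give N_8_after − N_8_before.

-6

do(N_4=6) replaces the equation N_4 = |N_2 - N_1| with the constant N_4 = 6.
N_3 = -4 if N_1 >= 6 else -1  [with N_1=-1]  = -1
N_8 = 2N_3 - 2N_4 - 2N_1  [with N_3=-1, N_4=6, N_1=-1]  = -12
Without intervention: N_2 = 2N_1 - 2  [with N_1=-1]  = -4; N_3 = -4 if N_1 >= 6 else -1  [with N_1=-1]  = -1; N_4 = |N_2 - N_1|  [with N_2=-4, N_1=-1]  = 3; N_8 = 2N_3 - 2N_4 - 2N_1  [with N_3=-1, N_4=3, N_1=-1]  = -6.
Change = -12 − (-6) = -6.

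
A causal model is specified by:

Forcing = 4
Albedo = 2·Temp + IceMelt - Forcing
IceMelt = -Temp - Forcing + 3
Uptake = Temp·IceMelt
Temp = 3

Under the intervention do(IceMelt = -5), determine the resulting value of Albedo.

The intervention breaks the incoming arrows to IceMelt: IceMelt = -Temp - Forcing + 3 no longer applies, and IceMelt = -5.
Albedo = 2·Temp + IceMelt - Forcing  [with Temp=3, IceMelt=-5, Forcing=4]  = -3

-3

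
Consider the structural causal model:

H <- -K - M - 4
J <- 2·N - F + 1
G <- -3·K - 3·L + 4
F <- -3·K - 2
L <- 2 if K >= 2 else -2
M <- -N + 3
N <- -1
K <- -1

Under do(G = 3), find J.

do(G=3) replaces the equation G <- -3·K - 3·L + 4 with the constant G = 3.
J is not downstream of the intervention, so its value is determined by the original equations.
F = -3·K - 2  [with K=-1]  = 1
J = 2·N - F + 1  [with N=-1, F=1]  = -2

-2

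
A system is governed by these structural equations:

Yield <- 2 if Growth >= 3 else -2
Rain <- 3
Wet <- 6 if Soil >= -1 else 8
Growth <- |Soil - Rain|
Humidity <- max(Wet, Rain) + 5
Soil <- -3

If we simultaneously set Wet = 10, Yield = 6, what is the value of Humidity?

15

The joint intervention fixes Wet = 10, Yield = 6, removing each variable's own equation.
Humidity = max(Wet, Rain) + 5  [with Wet=10, Rain=3]  = 15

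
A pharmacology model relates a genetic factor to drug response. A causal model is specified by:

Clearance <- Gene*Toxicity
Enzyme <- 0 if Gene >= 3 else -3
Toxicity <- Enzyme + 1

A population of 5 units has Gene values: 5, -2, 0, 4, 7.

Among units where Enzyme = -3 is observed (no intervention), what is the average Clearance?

E[Clearance|Enzyme=-3] averages over only the 2 units with Enzyme=-3 (Gene = -2, 0): Clearance = 4, 0, mean 2.

2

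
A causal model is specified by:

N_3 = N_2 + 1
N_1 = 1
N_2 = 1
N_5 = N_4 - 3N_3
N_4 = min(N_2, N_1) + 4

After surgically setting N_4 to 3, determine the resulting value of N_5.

-3

Intervening sets N_4 = 3 and removes its equation (N_4 = min(N_2, N_1) + 4).
N_3 = N_2 + 1  [with N_2=1]  = 2
N_5 = N_4 - 3N_3  [with N_4=3, N_3=2]  = -3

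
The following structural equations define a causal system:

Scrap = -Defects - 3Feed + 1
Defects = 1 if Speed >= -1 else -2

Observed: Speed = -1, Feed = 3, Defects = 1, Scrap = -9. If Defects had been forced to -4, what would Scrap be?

-4

The intervention breaks the incoming arrows to Defects: Defects = 1 if Speed >= -1 else -2 no longer applies, and Defects = -4.
Scrap = -Defects - 3Feed + 1  [with Defects=-4, Feed=3]  = -4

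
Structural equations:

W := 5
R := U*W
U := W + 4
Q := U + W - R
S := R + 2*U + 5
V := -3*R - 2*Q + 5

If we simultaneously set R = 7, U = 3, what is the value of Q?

1

The joint intervention fixes R = 7, U = 3, removing each variable's own equation.
Q = U + W - R  [with U=3, W=5, R=7]  = 1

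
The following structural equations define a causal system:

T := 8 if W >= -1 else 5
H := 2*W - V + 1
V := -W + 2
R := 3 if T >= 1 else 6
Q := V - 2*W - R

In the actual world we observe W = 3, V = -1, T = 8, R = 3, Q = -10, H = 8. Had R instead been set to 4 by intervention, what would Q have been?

-11

Intervening sets R = 4 and removes its equation (R := 3 if T >= 1 else 6).
V = -W + 2  [with W=3]  = -1
Q = V - 2*W - R  [with V=-1, W=3, R=4]  = -11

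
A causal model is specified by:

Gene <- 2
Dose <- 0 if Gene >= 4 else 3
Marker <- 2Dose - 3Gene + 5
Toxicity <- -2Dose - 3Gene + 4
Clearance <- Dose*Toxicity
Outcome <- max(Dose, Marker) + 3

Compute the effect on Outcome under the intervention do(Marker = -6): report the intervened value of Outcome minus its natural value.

-2

The intervention breaks the incoming arrows to Marker: Marker <- 2Dose - 3Gene + 5 no longer applies, and Marker = -6.
Dose = 0 if Gene >= 4 else 3  [with Gene=2]  = 3
Outcome = max(Dose, Marker) + 3  [with Dose=3, Marker=-6]  = 6
Without intervention: Dose = 0 if Gene >= 4 else 3  [with Gene=2]  = 3; Marker = 2Dose - 3Gene + 5  [with Dose=3, Gene=2]  = 5; Outcome = max(Dose, Marker) + 3  [with Dose=3, Marker=5]  = 8.
Change = 6 − 8 = -2.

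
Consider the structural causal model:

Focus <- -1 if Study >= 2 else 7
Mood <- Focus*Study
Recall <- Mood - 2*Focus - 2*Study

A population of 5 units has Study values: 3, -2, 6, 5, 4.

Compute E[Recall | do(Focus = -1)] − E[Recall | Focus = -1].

3.9

Under do(Focus=-1), Focus's equation is replaced by Focus=-1 for every unit. Per-unit Recall: -7, 8, -16, -13, -10. Mean = -7.6.
E[Recall|Focus=-1] averages over only the 4 units with Focus=-1 (Study = 3, 6, 5, 4): Recall = -7, -16, -13, -10, mean -11.5.
Difference = -7.6 − (-11.5) = 3.9.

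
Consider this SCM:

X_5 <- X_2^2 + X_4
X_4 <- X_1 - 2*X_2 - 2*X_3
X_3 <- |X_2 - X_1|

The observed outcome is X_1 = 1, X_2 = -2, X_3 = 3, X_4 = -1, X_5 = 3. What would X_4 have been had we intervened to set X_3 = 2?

The intervention breaks the incoming arrows to X_3: X_3 <- |X_2 - X_1| no longer applies, and X_3 = 2.
X_4 = X_1 - 2*X_2 - 2*X_3  [with X_1=1, X_2=-2, X_3=2]  = 1

1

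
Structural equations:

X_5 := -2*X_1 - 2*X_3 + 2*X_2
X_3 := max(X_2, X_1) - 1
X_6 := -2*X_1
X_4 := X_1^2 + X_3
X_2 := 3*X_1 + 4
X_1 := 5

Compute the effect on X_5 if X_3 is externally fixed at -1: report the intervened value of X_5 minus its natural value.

do(X_3=-1) replaces the equation X_3 := max(X_2, X_1) - 1 with the constant X_3 = -1.
X_2 = 3*X_1 + 4  [with X_1=5]  = 19
X_5 = -2*X_1 - 2*X_3 + 2*X_2  [with X_1=5, X_3=-1, X_2=19]  = 30
Without intervention: X_2 = 3*X_1 + 4  [with X_1=5]  = 19; X_3 = max(X_2, X_1) - 1  [with X_2=19, X_1=5]  = 18; X_5 = -2*X_1 - 2*X_3 + 2*X_2  [with X_1=5, X_3=18, X_2=19]  = -8.
Change = 30 − (-8) = 38.

38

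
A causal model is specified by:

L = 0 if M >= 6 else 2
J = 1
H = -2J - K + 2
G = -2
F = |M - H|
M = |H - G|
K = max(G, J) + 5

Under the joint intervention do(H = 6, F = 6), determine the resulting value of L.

0

The joint intervention fixes H = 6, F = 6, removing each variable's own equation.
M = |H - G|  [with H=6, G=-2]  = 8
L = 0 if M >= 6 else 2  [with M=8]  = 0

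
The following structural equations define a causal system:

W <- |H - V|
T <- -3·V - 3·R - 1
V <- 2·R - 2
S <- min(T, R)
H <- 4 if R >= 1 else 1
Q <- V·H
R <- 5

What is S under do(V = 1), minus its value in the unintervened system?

Under do(V=1), the mechanism V <- 2·R - 2 is discarded; V is fixed at 1.
T = -3·V - 3·R - 1  [with V=1, R=5]  = -19
S = min(T, R)  [with T=-19, R=5]  = -19
Without intervention: V = 2·R - 2  [with R=5]  = 8; T = -3·V - 3·R - 1  [with V=8, R=5]  = -40; S = min(T, R)  [with T=-40, R=5]  = -40.
Change = -19 − (-40) = 21.

21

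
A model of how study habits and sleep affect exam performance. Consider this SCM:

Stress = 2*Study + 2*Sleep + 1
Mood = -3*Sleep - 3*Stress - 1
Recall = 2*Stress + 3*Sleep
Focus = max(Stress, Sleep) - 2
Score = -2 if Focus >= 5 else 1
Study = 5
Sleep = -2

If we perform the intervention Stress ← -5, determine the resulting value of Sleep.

Under do(Stress=-5), the mechanism Stress = 2*Study + 2*Sleep + 1 is discarded; Stress is fixed at -5.
Since Sleep is not a descendant of the intervened variable, it is unaffected.

-2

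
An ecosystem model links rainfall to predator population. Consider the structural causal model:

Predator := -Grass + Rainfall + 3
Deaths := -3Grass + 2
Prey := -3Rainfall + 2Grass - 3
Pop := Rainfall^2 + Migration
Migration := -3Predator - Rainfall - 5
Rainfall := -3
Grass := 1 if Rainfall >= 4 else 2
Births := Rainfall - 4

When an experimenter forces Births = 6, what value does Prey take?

10

do(Births=6) replaces the equation Births := Rainfall - 4 with the constant Births = 6.
Prey is not downstream of the intervention, so its value is determined by the original equations.
Grass = 1 if Rainfall >= 4 else 2  [with Rainfall=-3]  = 2
Prey = -3Rainfall + 2Grass - 3  [with Rainfall=-3, Grass=2]  = 10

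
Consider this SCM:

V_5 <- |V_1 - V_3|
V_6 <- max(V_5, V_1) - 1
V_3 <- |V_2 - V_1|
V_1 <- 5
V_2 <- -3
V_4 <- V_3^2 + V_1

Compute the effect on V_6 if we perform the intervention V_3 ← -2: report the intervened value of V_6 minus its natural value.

2

The intervention breaks the incoming arrows to V_3: V_3 <- |V_2 - V_1| no longer applies, and V_3 = -2.
V_5 = |V_1 - V_3|  [with V_1=5, V_3=-2]  = 7
V_6 = max(V_5, V_1) - 1  [with V_5=7, V_1=5]  = 6
Without intervention: V_3 = |V_2 - V_1|  [with V_2=-3, V_1=5]  = 8; V_5 = |V_1 - V_3|  [with V_1=5, V_3=8]  = 3; V_6 = max(V_5, V_1) - 1  [with V_5=3, V_1=5]  = 4.
Change = 6 − 4 = 2.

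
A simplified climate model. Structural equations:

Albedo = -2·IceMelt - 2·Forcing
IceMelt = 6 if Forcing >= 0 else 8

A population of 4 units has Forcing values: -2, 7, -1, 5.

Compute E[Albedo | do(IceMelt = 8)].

Every unit gets IceMelt=8 under the intervention. Albedo values become -12, -30, -14, -26; E[Albedo|do(IceMelt=8)] = -20.5.

-20.5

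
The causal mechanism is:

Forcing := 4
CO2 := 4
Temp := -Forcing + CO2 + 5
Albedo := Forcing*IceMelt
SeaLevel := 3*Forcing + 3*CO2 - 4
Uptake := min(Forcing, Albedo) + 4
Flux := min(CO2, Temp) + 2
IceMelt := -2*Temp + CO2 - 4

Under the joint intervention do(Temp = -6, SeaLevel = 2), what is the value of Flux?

Under do(Temp = -6, SeaLevel = 2), each intervened variable's structural equation is replaced by its fixed value.
Flux = min(CO2, Temp) + 2  [with CO2=4, Temp=-6]  = -4

-4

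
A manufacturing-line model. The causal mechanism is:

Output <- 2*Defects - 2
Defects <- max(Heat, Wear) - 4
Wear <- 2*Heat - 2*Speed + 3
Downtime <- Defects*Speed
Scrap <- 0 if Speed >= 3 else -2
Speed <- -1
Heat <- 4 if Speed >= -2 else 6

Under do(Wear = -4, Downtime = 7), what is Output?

-2

Under do(Wear = -4, Downtime = 7), each intervened variable's structural equation is replaced by its fixed value.
Heat = 4 if Speed >= -2 else 6  [with Speed=-1]  = 4
Defects = max(Heat, Wear) - 4  [with Heat=4, Wear=-4]  = 0
Output = 2*Defects - 2  [with Defects=0]  = -2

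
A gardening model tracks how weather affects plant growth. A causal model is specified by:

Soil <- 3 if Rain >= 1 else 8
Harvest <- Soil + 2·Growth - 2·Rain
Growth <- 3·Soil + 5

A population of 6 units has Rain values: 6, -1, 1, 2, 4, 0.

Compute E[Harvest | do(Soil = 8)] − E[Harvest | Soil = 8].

-5

Under do(Soil=8), Soil's equation is replaced by Soil=8 for every unit. Per-unit Harvest: 54, 68, 64, 62, 58, 66. Mean = 62.
Conditioning on Soil=8 selects the 2 unit(s) with Rain ∈ {-1, 0}. Their Harvest values: 68, 66. Mean = 67.
Difference = 62 − 67 = -5.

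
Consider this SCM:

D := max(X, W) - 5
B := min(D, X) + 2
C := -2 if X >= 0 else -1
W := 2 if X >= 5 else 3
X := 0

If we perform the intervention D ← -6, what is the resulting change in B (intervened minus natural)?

Intervening sets D = -6 and removes its equation (D := max(X, W) - 5).
B = min(D, X) + 2  [with D=-6, X=0]  = -4
Without intervention: W = 2 if X >= 5 else 3  [with X=0]  = 3; D = max(X, W) - 5  [with X=0, W=3]  = -2; B = min(D, X) + 2  [with D=-2, X=0]  = 0.
Change = -4 − 0 = -4.

-4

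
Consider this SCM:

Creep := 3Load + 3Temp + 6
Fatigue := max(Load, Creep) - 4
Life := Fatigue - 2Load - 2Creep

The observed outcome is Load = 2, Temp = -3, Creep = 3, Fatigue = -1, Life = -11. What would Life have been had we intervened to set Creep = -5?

4

do(Creep=-5) replaces the equation Creep := 3Load + 3Temp + 6 with the constant Creep = -5.
Fatigue = max(Load, Creep) - 4  [with Load=2, Creep=-5]  = -2
Life = Fatigue - 2Load - 2Creep  [with Fatigue=-2, Load=2, Creep=-5]  = 4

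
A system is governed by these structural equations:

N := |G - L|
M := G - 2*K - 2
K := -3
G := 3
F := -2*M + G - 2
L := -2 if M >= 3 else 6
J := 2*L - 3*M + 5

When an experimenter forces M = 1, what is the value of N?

3

The intervention breaks the incoming arrows to M: M := G - 2*K - 2 no longer applies, and M = 1.
L = -2 if M >= 3 else 6  [with M=1]  = 6
N = |G - L|  [with G=3, L=6]  = 3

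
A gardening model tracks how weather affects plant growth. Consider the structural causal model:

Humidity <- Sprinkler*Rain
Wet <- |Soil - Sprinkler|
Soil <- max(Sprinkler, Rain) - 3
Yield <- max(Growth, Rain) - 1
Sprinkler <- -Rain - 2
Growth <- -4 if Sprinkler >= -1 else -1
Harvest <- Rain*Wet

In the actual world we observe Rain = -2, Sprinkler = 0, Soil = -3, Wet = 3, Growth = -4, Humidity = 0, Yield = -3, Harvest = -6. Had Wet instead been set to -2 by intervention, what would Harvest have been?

4

do(Wet=-2) replaces the equation Wet <- |Soil - Sprinkler| with the constant Wet = -2.
Harvest = Rain*Wet  [with Rain=-2, Wet=-2]  = 4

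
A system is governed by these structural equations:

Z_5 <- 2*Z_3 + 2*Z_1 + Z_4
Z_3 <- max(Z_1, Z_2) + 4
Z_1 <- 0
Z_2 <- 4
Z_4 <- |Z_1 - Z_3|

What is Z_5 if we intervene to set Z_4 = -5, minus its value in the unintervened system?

Intervening sets Z_4 = -5 and removes its equation (Z_4 <- |Z_1 - Z_3|).
Z_3 = max(Z_1, Z_2) + 4  [with Z_1=0, Z_2=4]  = 8
Z_5 = 2*Z_3 + 2*Z_1 + Z_4  [with Z_3=8, Z_1=0, Z_4=-5]  = 11
Without intervention: Z_3 = max(Z_1, Z_2) + 4  [with Z_1=0, Z_2=4]  = 8; Z_4 = |Z_1 - Z_3|  [with Z_1=0, Z_3=8]  = 8; Z_5 = 2*Z_3 + 2*Z_1 + Z_4  [with Z_3=8, Z_1=0, Z_4=8]  = 24.
Change = 11 − 24 = -13.

-13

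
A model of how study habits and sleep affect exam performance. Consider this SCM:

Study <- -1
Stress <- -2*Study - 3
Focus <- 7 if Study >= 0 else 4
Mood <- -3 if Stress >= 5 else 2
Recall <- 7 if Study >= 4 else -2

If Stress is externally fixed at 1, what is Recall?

-2

do(Stress=1) replaces the equation Stress <- -2*Study - 3 with the constant Stress = 1.
Since Recall is not a descendant of the intervened variable, it is unaffected.
Recall = 7 if Study >= 4 else -2  [with Study=-1]  = -2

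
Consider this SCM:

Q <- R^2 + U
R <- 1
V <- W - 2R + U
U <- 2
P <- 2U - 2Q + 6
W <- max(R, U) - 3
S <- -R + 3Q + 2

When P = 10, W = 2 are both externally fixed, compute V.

2

The joint intervention fixes P = 10, W = 2, removing each variable's own equation.
V = W - 2R + U  [with W=2, R=1, U=2]  = 2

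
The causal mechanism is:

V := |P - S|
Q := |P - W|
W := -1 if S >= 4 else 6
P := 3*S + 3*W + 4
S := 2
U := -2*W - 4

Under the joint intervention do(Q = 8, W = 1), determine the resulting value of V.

11

Setting Q = 8, W = 1 by intervention discards those variables' equations.
P = 3*S + 3*W + 4  [with S=2, W=1]  = 13
V = |P - S|  [with P=13, S=2]  = 11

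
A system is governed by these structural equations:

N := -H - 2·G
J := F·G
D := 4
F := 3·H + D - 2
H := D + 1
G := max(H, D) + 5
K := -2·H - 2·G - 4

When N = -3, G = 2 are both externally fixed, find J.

34

Setting N = -3, G = 2 by intervention discards those variables' equations.
H = D + 1  [with D=4]  = 5
F = 3·H + D - 2  [with H=5, D=4]  = 17
J = F·G  [with F=17, G=2]  = 34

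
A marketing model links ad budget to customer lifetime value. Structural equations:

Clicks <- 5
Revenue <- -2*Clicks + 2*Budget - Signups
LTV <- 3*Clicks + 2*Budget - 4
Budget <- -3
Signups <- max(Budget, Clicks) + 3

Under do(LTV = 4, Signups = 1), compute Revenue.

-17

Under do(LTV = 4, Signups = 1), each intervened variable's structural equation is replaced by its fixed value.
Revenue = -2*Clicks + 2*Budget - Signups  [with Clicks=5, Budget=-3, Signups=1]  = -17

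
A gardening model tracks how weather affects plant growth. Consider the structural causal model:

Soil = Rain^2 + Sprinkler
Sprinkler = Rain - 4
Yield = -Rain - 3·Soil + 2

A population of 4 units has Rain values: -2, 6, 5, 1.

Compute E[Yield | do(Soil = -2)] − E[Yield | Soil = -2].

-3

Every unit gets Soil=-2 under the intervention. Yield values become 10, 2, 3, 7; E[Yield|do(Soil=-2)] = 5.5.
Conditioning on Soil=-2 selects the 2 unit(s) with Rain ∈ {-2, 1}. Their Yield values: 10, 7. Mean = 8.5.
Difference = 5.5 − 8.5 = -3.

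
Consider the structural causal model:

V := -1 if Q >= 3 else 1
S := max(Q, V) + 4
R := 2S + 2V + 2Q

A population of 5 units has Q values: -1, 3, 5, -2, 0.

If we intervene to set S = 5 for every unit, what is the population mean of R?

do(S=5) breaks S's dependence on Q. With S=5 fixed, R across the units is 10, 14, 18, 8, 12, mean 12.4.

12.4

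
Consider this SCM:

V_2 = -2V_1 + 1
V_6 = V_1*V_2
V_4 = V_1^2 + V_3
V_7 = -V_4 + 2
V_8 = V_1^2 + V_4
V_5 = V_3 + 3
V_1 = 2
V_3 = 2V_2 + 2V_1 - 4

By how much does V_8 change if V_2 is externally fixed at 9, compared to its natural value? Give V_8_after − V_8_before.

do(V_2=9) replaces the equation V_2 = -2V_1 + 1 with the constant V_2 = 9.
V_3 = 2V_2 + 2V_1 - 4  [with V_2=9, V_1=2]  = 18
V_4 = V_1^2 + V_3  [with V_1=2, V_3=18]  = 22
V_8 = V_1^2 + V_4  [with V_1=2, V_4=22]  = 26
Without intervention: V_2 = -2V_1 + 1  [with V_1=2]  = -3; V_3 = 2V_2 + 2V_1 - 4  [with V_2=-3, V_1=2]  = -6; V_4 = V_1^2 + V_3  [with V_1=2, V_3=-6]  = -2; V_8 = V_1^2 + V_4  [with V_1=2, V_4=-2]  = 2.
Change = 26 − 2 = 24.

24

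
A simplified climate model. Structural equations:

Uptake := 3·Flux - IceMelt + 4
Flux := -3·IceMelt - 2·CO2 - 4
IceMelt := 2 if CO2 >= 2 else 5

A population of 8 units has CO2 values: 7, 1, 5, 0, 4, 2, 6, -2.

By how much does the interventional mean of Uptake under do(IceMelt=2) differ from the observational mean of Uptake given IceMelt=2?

The intervention sets IceMelt=2 in all 8 units regardless of CO2. Recomputing Uptake per unit gives -70, -34, -58, -28, -52, -40, -64, -16; average -45.25.
Observing IceMelt=2 restricts to units where IceMelt's equation naturally yields 2: CO2 ∈ {7, 5, 4, 2, 6}. In that subpopulation Uptake = -70, -58, -52, -40, -64, mean -56.8.
Difference = -45.25 − (-56.8) = 11.55.

11.55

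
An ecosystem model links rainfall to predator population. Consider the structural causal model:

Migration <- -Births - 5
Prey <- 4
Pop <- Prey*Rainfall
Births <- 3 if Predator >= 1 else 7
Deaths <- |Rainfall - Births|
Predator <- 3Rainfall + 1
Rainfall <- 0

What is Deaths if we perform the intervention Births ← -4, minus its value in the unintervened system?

1

Intervening sets Births = -4 and removes its equation (Births <- 3 if Predator >= 1 else 7).
Deaths = |Rainfall - Births|  [with Rainfall=0, Births=-4]  = 4
Without intervention: Predator = 3Rainfall + 1  [with Rainfall=0]  = 1; Births = 3 if Predator >= 1 else 7  [with Predator=1]  = 3; Deaths = |Rainfall - Births|  [with Rainfall=0, Births=3]  = 3.
Change = 4 − 3 = 1.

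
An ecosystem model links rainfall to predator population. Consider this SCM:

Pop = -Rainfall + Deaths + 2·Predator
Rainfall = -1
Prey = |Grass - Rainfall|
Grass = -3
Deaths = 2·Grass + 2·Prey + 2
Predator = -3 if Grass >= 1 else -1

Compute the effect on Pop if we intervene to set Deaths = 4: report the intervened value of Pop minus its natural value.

The intervention breaks the incoming arrows to Deaths: Deaths = 2·Grass + 2·Prey + 2 no longer applies, and Deaths = 4.
Predator = -3 if Grass >= 1 else -1  [with Grass=-3]  = -1
Pop = -Rainfall + Deaths + 2·Predator  [with Rainfall=-1, Deaths=4, Predator=-1]  = 3
Without intervention: Prey = |Grass - Rainfall|  [with Grass=-3, Rainfall=-1]  = 2; Predator = -3 if Grass >= 1 else -1  [with Grass=-3]  = -1; Deaths = 2·Grass + 2·Prey + 2  [with Grass=-3, Prey=2]  = 0; Pop = -Rainfall + Deaths + 2·Predator  [with Rainfall=-1, Deaths=0, Predator=-1]  = -1.
Change = 3 − (-1) = 4.

4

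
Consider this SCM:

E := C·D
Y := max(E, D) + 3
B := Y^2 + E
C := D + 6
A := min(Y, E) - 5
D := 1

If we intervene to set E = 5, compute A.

The intervention breaks the incoming arrows to E: E := C·D no longer applies, and E = 5.
Y = max(E, D) + 3  [with E=5, D=1]  = 8
A = min(Y, E) - 5  [with Y=8, E=5]  = 0

0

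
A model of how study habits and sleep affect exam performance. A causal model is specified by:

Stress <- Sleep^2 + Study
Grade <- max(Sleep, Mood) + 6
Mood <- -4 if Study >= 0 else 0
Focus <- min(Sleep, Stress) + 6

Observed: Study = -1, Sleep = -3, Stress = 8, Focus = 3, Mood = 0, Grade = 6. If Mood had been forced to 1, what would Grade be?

7

The intervention breaks the incoming arrows to Mood: Mood <- -4 if Study >= 0 else 0 no longer applies, and Mood = 1.
Grade = max(Sleep, Mood) + 6  [with Sleep=-3, Mood=1]  = 7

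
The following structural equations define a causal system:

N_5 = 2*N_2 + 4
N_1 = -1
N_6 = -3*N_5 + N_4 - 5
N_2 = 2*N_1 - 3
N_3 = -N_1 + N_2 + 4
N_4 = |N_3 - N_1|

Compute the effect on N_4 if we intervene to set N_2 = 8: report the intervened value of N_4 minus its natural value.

13

Under do(N_2=8), the mechanism N_2 = 2*N_1 - 3 is discarded; N_2 is fixed at 8.
N_3 = -N_1 + N_2 + 4  [with N_1=-1, N_2=8]  = 13
N_4 = |N_3 - N_1|  [with N_3=13, N_1=-1]  = 14
Without intervention: N_2 = 2*N_1 - 3  [with N_1=-1]  = -5; N_3 = -N_1 + N_2 + 4  [with N_1=-1, N_2=-5]  = 0; N_4 = |N_3 - N_1|  [with N_3=0, N_1=-1]  = 1.
Change = 14 − 1 = 13.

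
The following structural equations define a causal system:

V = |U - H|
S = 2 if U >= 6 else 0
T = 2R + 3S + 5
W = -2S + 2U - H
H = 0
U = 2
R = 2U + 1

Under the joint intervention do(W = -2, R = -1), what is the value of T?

Setting W = -2, R = -1 by intervention discards those variables' equations.
S = 2 if U >= 6 else 0  [with U=2]  = 0
T = 2R + 3S + 5  [with R=-1, S=0]  = 3

3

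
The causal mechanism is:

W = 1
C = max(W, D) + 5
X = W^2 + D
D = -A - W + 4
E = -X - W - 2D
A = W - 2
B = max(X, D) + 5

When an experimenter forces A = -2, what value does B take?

11

Under do(A=-2), the mechanism A = W - 2 is discarded; A is fixed at -2.
D = -A - W + 4  [with A=-2, W=1]  = 5
X = W^2 + D  [with W=1, D=5]  = 6
B = max(X, D) + 5  [with X=6, D=5]  = 11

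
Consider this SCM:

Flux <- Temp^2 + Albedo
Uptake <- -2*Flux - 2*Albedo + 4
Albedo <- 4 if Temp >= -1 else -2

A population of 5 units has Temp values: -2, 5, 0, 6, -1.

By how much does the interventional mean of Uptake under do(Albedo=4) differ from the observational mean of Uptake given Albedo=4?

do(Albedo=4) breaks Albedo's dependence on Temp. With Albedo=4 fixed, Uptake across the units is -20, -62, -12, -84, -14, mean -38.4.
Observing Albedo=4 restricts to units where Albedo's equation naturally yields 4: Temp ∈ {5, 0, 6, -1}. In that subpopulation Uptake = -62, -12, -84, -14, mean -43.
Difference = -38.4 − (-43) = 4.6.

4.6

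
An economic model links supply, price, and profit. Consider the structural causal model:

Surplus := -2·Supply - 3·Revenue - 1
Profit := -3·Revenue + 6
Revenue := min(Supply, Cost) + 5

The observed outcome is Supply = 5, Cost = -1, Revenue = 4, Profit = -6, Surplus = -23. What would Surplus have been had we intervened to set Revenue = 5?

do(Revenue=5) replaces the equation Revenue := min(Supply, Cost) + 5 with the constant Revenue = 5.
Surplus = -2·Supply - 3·Revenue - 1  [with Supply=5, Revenue=5]  = -26

-26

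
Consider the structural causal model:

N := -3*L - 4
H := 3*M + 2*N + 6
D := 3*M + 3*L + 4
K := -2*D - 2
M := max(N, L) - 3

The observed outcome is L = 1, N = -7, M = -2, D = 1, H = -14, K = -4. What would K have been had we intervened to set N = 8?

-46

Under do(N=8), the mechanism N := -3*L - 4 is discarded; N is fixed at 8.
M = max(N, L) - 3  [with N=8, L=1]  = 5
D = 3*M + 3*L + 4  [with M=5, L=1]  = 22
K = -2*D - 2  [with D=22]  = -46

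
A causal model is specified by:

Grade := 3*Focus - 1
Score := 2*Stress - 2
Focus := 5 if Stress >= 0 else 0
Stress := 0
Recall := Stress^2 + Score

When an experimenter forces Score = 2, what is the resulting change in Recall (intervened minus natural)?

4

The intervention breaks the incoming arrows to Score: Score := 2*Stress - 2 no longer applies, and Score = 2.
Recall = Stress^2 + Score  [with Stress=0, Score=2]  = 2
Without intervention: Score = 2*Stress - 2  [with Stress=0]  = -2; Recall = Stress^2 + Score  [with Stress=0, Score=-2]  = -2.
Change = 2 − (-2) = 4.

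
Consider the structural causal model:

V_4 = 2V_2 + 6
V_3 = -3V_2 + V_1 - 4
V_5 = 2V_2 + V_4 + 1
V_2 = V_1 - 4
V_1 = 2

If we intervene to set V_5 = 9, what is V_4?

The intervention breaks the incoming arrows to V_5: V_5 = 2V_2 + V_4 + 1 no longer applies, and V_5 = 9.
Since V_4 is not a descendant of the intervened variable, it is unaffected.
V_2 = V_1 - 4  [with V_1=2]  = -2
V_4 = 2V_2 + 6  [with V_2=-2]  = 2

2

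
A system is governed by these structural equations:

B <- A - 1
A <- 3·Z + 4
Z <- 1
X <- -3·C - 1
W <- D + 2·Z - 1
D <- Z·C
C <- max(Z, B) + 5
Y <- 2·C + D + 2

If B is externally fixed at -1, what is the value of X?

The intervention breaks the incoming arrows to B: B <- A - 1 no longer applies, and B = -1.
C = max(Z, B) + 5  [with Z=1, B=-1]  = 6
X = -3·C - 1  [with C=6]  = -19

-19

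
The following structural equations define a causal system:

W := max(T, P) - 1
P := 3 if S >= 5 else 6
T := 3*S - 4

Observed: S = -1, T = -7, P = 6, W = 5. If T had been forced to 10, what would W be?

Under do(T=10), the mechanism T := 3*S - 4 is discarded; T is fixed at 10.
P = 3 if S >= 5 else 6  [with S=-1]  = 6
W = max(T, P) - 1  [with T=10, P=6]  = 9

9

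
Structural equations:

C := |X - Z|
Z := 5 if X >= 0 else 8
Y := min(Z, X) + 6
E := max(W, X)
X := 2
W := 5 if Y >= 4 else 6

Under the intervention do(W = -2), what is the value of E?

2

Under do(W=-2), the mechanism W := 5 if Y >= 4 else 6 is discarded; W is fixed at -2.
E = max(W, X)  [with W=-2, X=2]  = 2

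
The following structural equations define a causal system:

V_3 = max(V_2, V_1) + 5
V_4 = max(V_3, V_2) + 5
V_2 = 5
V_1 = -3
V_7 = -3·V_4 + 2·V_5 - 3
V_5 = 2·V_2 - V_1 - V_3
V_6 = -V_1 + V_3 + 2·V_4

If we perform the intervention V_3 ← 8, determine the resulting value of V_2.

Under do(V_3=8), the mechanism V_3 = max(V_2, V_1) + 5 is discarded; V_3 is fixed at 8.
Since V_2 is not a descendant of the intervened variable, it is unaffected.

5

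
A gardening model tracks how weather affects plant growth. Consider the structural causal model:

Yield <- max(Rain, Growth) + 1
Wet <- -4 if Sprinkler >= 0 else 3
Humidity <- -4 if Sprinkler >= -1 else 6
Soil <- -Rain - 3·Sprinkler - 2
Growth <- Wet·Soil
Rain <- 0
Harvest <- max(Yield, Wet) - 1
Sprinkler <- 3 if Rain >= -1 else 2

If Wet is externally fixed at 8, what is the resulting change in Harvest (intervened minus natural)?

do(Wet=8) replaces the equation Wet <- -4 if Sprinkler >= 0 else 3 with the constant Wet = 8.
Sprinkler = 3 if Rain >= -1 else 2  [with Rain=0]  = 3
Soil = -Rain - 3·Sprinkler - 2  [with Rain=0, Sprinkler=3]  = -11
Growth = Wet·Soil  [with Wet=8, Soil=-11]  = -88
Yield = max(Rain, Growth) + 1  [with Rain=0, Growth=-88]  = 1
Harvest = max(Yield, Wet) - 1  [with Yield=1, Wet=8]  = 7
Without intervention: Sprinkler = 3 if Rain >= -1 else 2  [with Rain=0]  = 3; Soil = -Rain - 3·Sprinkler - 2  [with Rain=0, Sprinkler=3]  = -11; Wet = -4 if Sprinkler >= 0 else 3  [with Sprinkler=3]  = -4; Growth = Wet·Soil  [with Wet=-4, Soil=-11]  = 44; Yield = max(Rain, Growth) + 1  [with Rain=0, Growth=44]  = 45; Harvest = max(Yield, Wet) - 1  [with Yield=45, Wet=-4]  = 44.
Change = 7 − 44 = -37.

-37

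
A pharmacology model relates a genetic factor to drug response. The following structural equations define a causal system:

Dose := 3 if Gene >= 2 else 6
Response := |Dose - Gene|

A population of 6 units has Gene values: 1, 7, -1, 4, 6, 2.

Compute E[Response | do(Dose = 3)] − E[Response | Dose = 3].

Every unit gets Dose=3 under the intervention. Response values become 2, 4, 4, 1, 3, 1; E[Response|do(Dose=3)] = 2.5.
E[Response|Dose=3] averages over only the 4 units with Dose=3 (Gene = 7, 4, 6, 2): Response = 4, 1, 3, 1, mean 2.25.
Difference = 2.5 − 2.25 = 0.25.

0.25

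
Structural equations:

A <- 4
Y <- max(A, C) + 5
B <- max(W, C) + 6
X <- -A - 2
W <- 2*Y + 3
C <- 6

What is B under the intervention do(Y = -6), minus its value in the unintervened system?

-19

do(Y=-6) replaces the equation Y <- max(A, C) + 5 with the constant Y = -6.
W = 2*Y + 3  [with Y=-6]  = -9
B = max(W, C) + 6  [with W=-9, C=6]  = 12
Without intervention: Y = max(A, C) + 5  [with A=4, C=6]  = 11; W = 2*Y + 3  [with Y=11]  = 25; B = max(W, C) + 6  [with W=25, C=6]  = 31.
Change = 12 − 31 = -19.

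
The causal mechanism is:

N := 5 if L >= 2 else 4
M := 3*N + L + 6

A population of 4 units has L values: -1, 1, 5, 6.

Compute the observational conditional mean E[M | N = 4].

Conditioning on N=4 selects the 2 unit(s) with L ∈ {-1, 1}. Their M values: 17, 19. Mean = 18.

18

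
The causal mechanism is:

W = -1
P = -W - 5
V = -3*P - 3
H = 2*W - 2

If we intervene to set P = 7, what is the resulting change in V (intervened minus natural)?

-33

The intervention breaks the incoming arrows to P: P = -W - 5 no longer applies, and P = 7.
V = -3*P - 3  [with P=7]  = -24
Without intervention: P = -W - 5  [with W=-1]  = -4; V = -3*P - 3  [with P=-4]  = 9.
Change = -24 − 9 = -33.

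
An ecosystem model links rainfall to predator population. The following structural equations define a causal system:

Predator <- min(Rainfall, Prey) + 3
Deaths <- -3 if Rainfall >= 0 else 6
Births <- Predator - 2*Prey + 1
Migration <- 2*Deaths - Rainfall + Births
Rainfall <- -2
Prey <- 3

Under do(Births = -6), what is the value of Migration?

Under do(Births=-6), the mechanism Births <- Predator - 2*Prey + 1 is discarded; Births is fixed at -6.
Deaths = -3 if Rainfall >= 0 else 6  [with Rainfall=-2]  = 6
Migration = 2*Deaths - Rainfall + Births  [with Deaths=6, Rainfall=-2, Births=-6]  = 8

8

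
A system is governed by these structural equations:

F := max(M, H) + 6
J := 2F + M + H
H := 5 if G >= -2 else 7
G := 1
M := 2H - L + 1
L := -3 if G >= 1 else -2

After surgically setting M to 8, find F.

Intervening sets M = 8 and removes its equation (M := 2H - L + 1).
H = 5 if G >= -2 else 7  [with G=1]  = 5
F = max(M, H) + 6  [with M=8, H=5]  = 14

14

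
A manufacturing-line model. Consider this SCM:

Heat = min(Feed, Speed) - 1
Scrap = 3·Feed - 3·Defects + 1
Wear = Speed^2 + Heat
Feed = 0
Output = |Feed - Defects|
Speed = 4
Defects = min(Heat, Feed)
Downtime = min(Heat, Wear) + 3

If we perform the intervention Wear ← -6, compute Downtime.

-3

do(Wear=-6) replaces the equation Wear = Speed^2 + Heat with the constant Wear = -6.
Heat = min(Feed, Speed) - 1  [with Feed=0, Speed=4]  = -1
Downtime = min(Heat, Wear) + 3  [with Heat=-1, Wear=-6]  = -3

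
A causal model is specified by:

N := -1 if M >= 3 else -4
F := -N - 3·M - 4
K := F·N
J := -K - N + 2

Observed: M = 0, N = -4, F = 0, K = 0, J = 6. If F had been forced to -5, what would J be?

do(F=-5) replaces the equation F := -N - 3·M - 4 with the constant F = -5.
N = -1 if M >= 3 else -4  [with M=0]  = -4
K = F·N  [with F=-5, N=-4]  = 20
J = -K - N + 2  [with K=20, N=-4]  = -14

-14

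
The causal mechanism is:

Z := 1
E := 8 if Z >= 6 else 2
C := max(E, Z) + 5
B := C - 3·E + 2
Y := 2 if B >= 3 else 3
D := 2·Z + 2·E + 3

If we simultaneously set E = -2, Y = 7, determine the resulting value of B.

14

The joint intervention fixes E = -2, Y = 7, removing each variable's own equation.
C = max(E, Z) + 5  [with E=-2, Z=1]  = 6
B = C - 3·E + 2  [with C=6, E=-2]  = 14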